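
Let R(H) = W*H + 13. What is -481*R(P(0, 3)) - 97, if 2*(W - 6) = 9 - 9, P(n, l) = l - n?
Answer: -15008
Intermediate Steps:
W = 6 (W = 6 + (9 - 9)/2 = 6 + (1/2)*0 = 6 + 0 = 6)
R(H) = 13 + 6*H (R(H) = 6*H + 13 = 13 + 6*H)
-481*R(P(0, 3)) - 97 = -481*(13 + 6*(3 - 1*0)) - 97 = -481*(13 + 6*(3 + 0)) - 97 = -481*(13 + 6*3) - 97 = -481*(13 + 18) - 97 = -481*31 - 97 = -14911 - 97 = -15008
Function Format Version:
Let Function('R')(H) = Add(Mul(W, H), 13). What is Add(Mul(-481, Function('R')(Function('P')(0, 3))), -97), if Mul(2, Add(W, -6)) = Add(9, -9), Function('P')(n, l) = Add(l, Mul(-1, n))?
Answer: -15008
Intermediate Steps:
W = 6 (W = Add(6, Mul(Rational(1, 2), Add(9, -9))) = Add(6, Mul(Rational(1, 2), 0)) = Add(6, 0) = 6)
Function('R')(H) = Add(13, Mul(6, H)) (Function('R')(H) = Add(Mul(6, H), 13) = Add(13, Mul(6, H)))
Add(Mul(-481, Function('R')(Function('P')(0, 3))), -97) = Add(Mul(-481, Add(13, Mul(6, Add(3, Mul(-1, 0))))), -97) = Add(Mul(-481, Add(13, Mul(6, Add(3, 0)))), -97) = Add(Mul(-481, Add(13, Mul(6, 3))), -97) = Add(Mul(-481, Add(13, 18)), -97) = Add(Mul(-481, 31), -97) = Add(-14911, -97) = -15008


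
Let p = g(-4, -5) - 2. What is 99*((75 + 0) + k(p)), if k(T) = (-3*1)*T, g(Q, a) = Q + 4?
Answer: 8019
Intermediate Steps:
g(Q, a) = 4 + Q
p = -2 (p = (4 - 4) - 2 = 0 - 2 = -2)
k(T) = -3*T
99*((75 + 0) + k(p)) = 99*((75 + 0) - 3*(-2)) = 99*(75 + 6) = 99*81 = 8019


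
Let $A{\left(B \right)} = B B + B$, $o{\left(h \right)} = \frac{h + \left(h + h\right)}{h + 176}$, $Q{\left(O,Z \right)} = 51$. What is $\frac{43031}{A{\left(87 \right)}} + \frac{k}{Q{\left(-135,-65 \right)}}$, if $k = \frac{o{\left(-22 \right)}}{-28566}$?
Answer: $\frac{24379601605}{4337575704} \approx 5.6206$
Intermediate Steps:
$o{\left(h \right)} = \frac{3 h}{176 + h}$ ($o{\left(h \right)} = \frac{h + 2 h}{176 + h} = \frac{3 h}{176 + h}$)
$A{\left(B \right)} = B + B^{2}$ ($A{\left(B \right)} = B^{2} + B = B + B^{2}$)
$k = \frac{1}{66654}$ ($k = \frac{3 \left(-22\right) \frac{1}{176 - 22}}{-28566} = 3 \left(-22\right) \frac{1}{154} \left(- \frac{1}{28566}\right) = \left(- \frac{3}{7}\right) \left(- \frac{1}{28566}\right) = \frac{1}{66654} \approx 1.5003 \cdot 10^{-5}$)
$\frac{43031}{A{\left(87 \right)}} + \frac{k}{Q{\left(-135,-65 \right)}} = \frac{43031}{87 \left(1 + 87\right)} + \frac{1}{66654 \cdot 51} = \frac{43031}{87 \cdot 88} + \frac{1}{66654} \cdot \frac{1}{51} = \frac{43031}{7656} + \frac{1}{3399354} = \frac{24379601605}{4337575704}$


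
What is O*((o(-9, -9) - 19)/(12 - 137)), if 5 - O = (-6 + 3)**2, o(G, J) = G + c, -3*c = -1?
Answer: -332/375 ≈ -0.88533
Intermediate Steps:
c = 1/3 (c = -1/3*(-1) = 1/3 ≈ 0.33333)
o(G, J) = 1/3 + G (o(G, J) = G + 1/3 = 1/3 + G)
O = -4 (O = 5 - (-6 + 3)**2 = 5 - 1*(-3)**2 = 5 - 1*9 = 5 - 9 = -4)
O*((o(-9, -9) - 19)/(12 - 137)) = -4*((1/3 - 9) - 19)/(12 - 137) = -4*(-26/3 - 19)/(-125) = -(-332)*(-1)/(3*125) = -4*83/375 = -332/375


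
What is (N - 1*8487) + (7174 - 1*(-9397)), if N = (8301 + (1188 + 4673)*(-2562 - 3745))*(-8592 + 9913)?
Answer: -48820223262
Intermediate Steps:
N = -48820231346 (N = (8301 + 5861*(-6307))*1321 = (8301 - 36965327)*1321 = -36957026*1321 = -48820231346)
(N - 1*8487) + (7174 - 1*(-9397)) = (-48820231346 - 1*8487) + (7174 - 1*(-9397)) = (-48820231346 - 8487) + (7174 + 9397) = -48820239833 + 16571 = -48820223262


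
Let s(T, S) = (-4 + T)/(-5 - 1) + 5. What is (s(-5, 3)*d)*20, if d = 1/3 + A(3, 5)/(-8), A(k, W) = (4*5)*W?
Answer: -4745/3 ≈ -1581.7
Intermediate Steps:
A(k, W) = 20*W
s(T, S) = 17/3 - T/6 (s(T, S) = (-4 + T)/(-6) + 5 = (-4 + T)*(-1/6) + 5 = (2/3 - T/6) + 5 = 17/3 - T/6)
d = -73/6 (d = 1/3 + (20*5)/(-8) = 1*(1/3) + 100*(-1/8) = 1/3 - 25/2 = -73/6 ≈ -12.167)
(s(-5, 3)*d)*20 = ((17/3 - 1/6*(-5))*(-73/6))*20 = ((17/3 + 5/6)*(-73/6))*20 = ((13/2)*(-73/6))*20 = -949/12*20 = -4745/3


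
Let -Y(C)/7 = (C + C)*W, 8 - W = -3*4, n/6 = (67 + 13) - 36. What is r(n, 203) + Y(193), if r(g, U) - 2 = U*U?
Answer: -12829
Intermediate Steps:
n = 264 (n = 6*((67 + 13) - 36) = 6*(80 - 36) = 6*44 = 264)
W = 20 (W = 8 - (-3)*4 = 8 - 1*(-12) = 8 + 12 = 20)
r(g, U) = 2 + U**2 (r(g, U) = 2 + U*U = 2 + U**2)
Y(C) = -280*C (Y(C) = -7*(C + C)*20 = -7*2*C*20 = -280*C)
r(n, 203) + Y(193) = (2 + 203**2) - 280*193 = (2 + 41209) - 54040 = 41211 - 54040 = -12829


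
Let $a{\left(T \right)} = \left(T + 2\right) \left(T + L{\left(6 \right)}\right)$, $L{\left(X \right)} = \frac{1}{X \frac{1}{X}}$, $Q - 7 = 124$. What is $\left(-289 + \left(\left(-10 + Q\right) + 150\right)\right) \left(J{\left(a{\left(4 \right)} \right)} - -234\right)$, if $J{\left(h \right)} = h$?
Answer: $-4752$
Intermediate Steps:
$Q = 131$ ($Q = 7 + 124 = 131$)
$L{\left(X \right)} = 1$ ($L{\left(X \right)} = 1^{-1} = 1$)
$a{\left(T \right)} = \left(1 + T\right) \left(2 + T\right)$ ($a{\left(T \right)} = \left(T + 2\right) \left(T + 1\right) = \left(2 + T\right) \left(1 + T\right) = \left(1 + T\right) \left(2 + T\right)$)
$\left(-289 + \left(\left(-10 + Q\right) + 150\right)\right) \left(J{\left(a{\left(4 \right)} \right)} - -234\right) = \left(-289 + \left(\left(-10 + 131\right) + 150\right)\right) \left(\left(2 + 4^{2} + 3 \cdot 4\right) - -234\right) = \left(-289 + \left(121 + 150\right)\right) \left(\left(2 + 16 + 12\right) + 234\right) = \left(-289 + 271\right) \left(30 + 234\right) = \left(-18\right) 264 = -4752$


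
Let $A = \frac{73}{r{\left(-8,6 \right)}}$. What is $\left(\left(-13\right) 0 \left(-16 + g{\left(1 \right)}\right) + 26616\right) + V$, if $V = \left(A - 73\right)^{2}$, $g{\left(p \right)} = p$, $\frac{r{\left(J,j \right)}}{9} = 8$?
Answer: $\frac{164840833}{5184} \approx 31798.0$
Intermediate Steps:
$r{\left(J,j \right)} = 72$ ($r{\left(J,j \right)} = 9 \cdot 8 = 72$)
$A = \frac{73}{72} \approx 1.0139$
$V = \frac{26863489}{5184}$ ($V = \left(\frac{73}{72} - 73\right)^{2} = \left(- \frac{5183}{72}\right)^{2} = \frac{26863489}{5184} \approx 5182.0$)
$\left(\left(-13\right) 0 \left(-16 + g{\left(1 \right)}\right) + 26616\right) + V = \left(\left(-13\right) 0 \left(-16 + 1\right) + 26616\right) + \frac{26863489}{5184} = \left(0 \left(-15\right) + 26616\right) + \frac{26863489}{5184} = \left(0 + 26616\right) + \frac{26863489}{5184} = 26616 + \frac{26863489}{5184} = \frac{164840833}{5184}$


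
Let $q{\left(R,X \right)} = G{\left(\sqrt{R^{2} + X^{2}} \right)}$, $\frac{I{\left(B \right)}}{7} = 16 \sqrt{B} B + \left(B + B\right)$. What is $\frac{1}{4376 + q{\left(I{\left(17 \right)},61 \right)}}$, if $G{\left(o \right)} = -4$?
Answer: $\frac{1}{4372} \approx 0.00022873$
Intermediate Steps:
$I{\left(B \right)} = 14 B + 112 B^{\frac{3}{2}}$ ($I{\left(B \right)} = 7 \left(16 \sqrt{B} B + \left(B + B\right)\right) = 7 \left(16 B^{\frac{3}{2}} + 2 B\right) = 7 \left(2 B + 16 B^{\frac{3}{2}}\right) = 14 B + 112 B^{\frac{3}{2}}$)
$q{\left(R,X \right)} = -4$
$\frac{1}{4376 + q{\left(I{\left(17 \right)},61 \right)}} = \frac{1}{4376 - 4} = \frac{1}{4372}$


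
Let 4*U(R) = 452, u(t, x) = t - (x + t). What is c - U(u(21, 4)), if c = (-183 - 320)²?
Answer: 252896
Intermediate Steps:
u(t, x) = -x (u(t, x) = t - (t + x) = t + (-t - x) = -x)
U(R) = 113 (U(R) = (¼)*452 = 113)
c = 253009 (c = (-503)² = 253009)
c - U(u(21, 4)) = 253009 - 1*113 = 253009 - 113 = 252896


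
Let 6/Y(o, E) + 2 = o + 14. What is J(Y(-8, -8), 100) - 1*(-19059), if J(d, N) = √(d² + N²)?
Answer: 19059 + √40009/2 ≈ 19159.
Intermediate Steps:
Y(o, E) = 6/(12 + o) (Y(o, E) = 6/(-2 + (o + 14)) = 6/(-2 + (14 + o)) = 6/(12 + o))
J(d, N) = √(N² + d²)
J(Y(-8, -8), 100) - 1*(-19059) = √(100² + (6/(12 - 8))²) - 1*(-19059) = √(10000 + (6/4)²) + 19059 = √(10000 + (6*(¼))²) + 19059 = √(10000 + (3/2)²) + 19059 = √(10000 + 9/4) + 19059 = √(40009/4) + 19059 = √40009/2 + 19059 = 19059 + √40009/2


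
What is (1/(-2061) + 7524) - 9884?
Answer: -4863961/2061 ≈ -2360.0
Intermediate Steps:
(1/(-2061) + 7524) - 9884 = (-1/2061 + 7524) - 9884 = 15506963/2061 - 9884 = -4863961/2061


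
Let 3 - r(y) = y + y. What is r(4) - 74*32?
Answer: -2373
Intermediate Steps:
r(y) = 3 - 2*y (r(y) = 3 - (y + y) = 3 - 2*y)
r(4) - 74*32 = (3 - 2*4) - 74*32 = (3 - 8) - 2368 = -5 - 2368 = -2373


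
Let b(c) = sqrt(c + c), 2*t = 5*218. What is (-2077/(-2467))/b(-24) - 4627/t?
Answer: -4627/545 - 2077*I*sqrt(3)/29604 ≈ -8.4899 - 0.12152*I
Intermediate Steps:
t = 545 (t = (5*218)/2 = (1/2)*1090 = 545)
b(c) = sqrt(2)*sqrt(c) (b(c) = sqrt(2*c) = sqrt(2)*sqrt(c))
(-2077/(-2467))/b(-24) - 4627/t = (-2077/(-2467))/((sqrt(2)*sqrt(-24))) - 4627/545 = (-2077*(-1/2467))/((sqrt(2)*(2*I*sqrt(6)))) - 4627*1/545 = 2077/(2467*((4*I*sqrt(3)))) - 4627/545 = 2077*(-I*sqrt(3)/12)/2467 - 4627/545 = -2077*I*sqrt(3)/29604 - 4627/545 = -4627/545 - 2077*I*sqrt(3)/29604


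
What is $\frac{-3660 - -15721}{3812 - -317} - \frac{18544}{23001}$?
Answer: $\frac{200846885}{94971129} \approx 2.1148$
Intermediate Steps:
$\frac{-3660 - -15721}{3812 - -317} - \frac{18544}{23001} = \frac{-3660 + 15721}{3812 + 317} - \frac{18544}{23001} = \frac{12061}{4129} - \frac{18544}{23001} = \frac{200846885}{94971129}$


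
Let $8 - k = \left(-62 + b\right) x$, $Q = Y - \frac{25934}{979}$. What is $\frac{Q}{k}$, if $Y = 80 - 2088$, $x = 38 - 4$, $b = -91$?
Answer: $- \frac{995883}{2550295} \approx -0.3905$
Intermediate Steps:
$x = 34$
$Y = -2008$ ($Y = 80 - 2088 = -2008$)
$Q = - \frac{1991766}{979}$ ($Q = -2008 - \frac{25934}{979} = - \frac{1991766}{979} \approx -2034.5$)
$k = 5210$ ($k = 8 - \left(-62 - 91\right) 34 = 8 - \left(-153\right) 34 = 8 - -5202 = 8 + 5202 = 5210$)
$\frac{Q}{k} = - \frac{1991766}{979 \cdot 5210} = \left(- \frac{1991766}{979}\right) \frac{1}{5210} = - \frac{995883}{2550295}$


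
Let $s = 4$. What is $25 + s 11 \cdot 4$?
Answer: $201$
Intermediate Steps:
$25 + s 11 \cdot 4 = 25 + 4 \cdot 11 \cdot 4 = 25 + 44 \cdot 4 = 25 + 176 = 201$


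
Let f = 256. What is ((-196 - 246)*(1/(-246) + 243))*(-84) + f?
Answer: 369910572/41 ≈ 9.0222e+6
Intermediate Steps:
((-196 - 246)*(1/(-246) + 243))*(-84) + f = ((-196 - 246)*(1/(-246) + 243))*(-84) + 256 = -442*(-1/246 + 243)*(-84) + 256 = -442*59777/246*(-84) + 256 = -13210717/123*(-84) + 256 = 369900076/41 + 256 = 369910572/41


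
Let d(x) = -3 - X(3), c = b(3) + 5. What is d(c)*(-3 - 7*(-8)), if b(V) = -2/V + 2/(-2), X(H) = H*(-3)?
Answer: 318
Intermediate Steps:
X(H) = -3*H
b(V) = -1 - 2/V (b(V) = -2/V + 2*(-½) = -2/V - 1 = -1 - 2/V)
c = 10/3 (c = (-2 - 1*3)/3 + 5 = (-2 - 3)/3 + 5 = (⅓)*(-5) + 5 = -5/3 + 5 = 10/3 ≈ 3.3333)
d(x) = 6 (d(x) = -3 - (-3)*3 = -3 - 1*(-9) = -3 + 9 = 6)
d(c)*(-3 - 7*(-8)) = 6*(-3 - 7*(-8)) = 6*(-3 + 56) = 6*53 = 318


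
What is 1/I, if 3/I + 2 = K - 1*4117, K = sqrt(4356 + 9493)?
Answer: -1373 + sqrt(13849)/3 ≈ -1333.8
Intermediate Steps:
K = sqrt(13849) ≈ 117.68
I = 3/(-4119 + sqrt(13849)) (I = 3/(-2 + (sqrt(13849) - 1*4117)) = 3/(-2 + (sqrt(13849) - 4117)) = 3/(-2 + (-4117 + sqrt(13849))) = 3/(-4119 + sqrt(13849)) ≈ -0.00074975)
1/I = 1/(-12357/16952312 - 3*sqrt(13849)/16952312)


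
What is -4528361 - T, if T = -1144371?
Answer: -3383990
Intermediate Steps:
-4528361 - T = -4528361 - 1*(-1144371) = -4528361 + 1144371 = -3383990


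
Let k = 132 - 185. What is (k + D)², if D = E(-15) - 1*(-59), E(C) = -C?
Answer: 441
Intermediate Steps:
D = 74 (D = -1*(-15) - 1*(-59) = 15 + 59 = 74)
k = -53
(k + D)² = (-53 + 74)² = 21² = 441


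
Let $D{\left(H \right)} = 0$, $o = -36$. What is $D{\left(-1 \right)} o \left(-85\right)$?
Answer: $0$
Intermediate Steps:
$D{\left(-1 \right)} o \left(-85\right) = 0 \left(-36\right) \left(-85\right) = 0 \left(-85\right) = 0$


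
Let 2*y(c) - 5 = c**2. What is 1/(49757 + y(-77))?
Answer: 1/52724 ≈ 1.8967e-5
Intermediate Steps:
y(c) = 5/2 + c**2/2
1/(49757 + y(-77)) = 1/(49757 + (5/2 + (1/2)*(-77)**2)) = 1/(49757 + (5/2 + (1/2)*5929)) = 1/(49757 + (5/2 + 5929/2)) = 1/(49757 + 2967) = 1/52724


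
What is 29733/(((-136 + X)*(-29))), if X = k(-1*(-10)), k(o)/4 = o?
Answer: 9911/928 ≈ 10.680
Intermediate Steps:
k(o) = 4*o
X = 40 (X = 4*(-1*(-10)) = 4*10 = 40)
29733/(((-136 + X)*(-29))) = 29733/(((-136 + 40)*(-29))) = 29733/((-96*(-29))) = 29733/2784 = 29733*(1/2784) = 9911/928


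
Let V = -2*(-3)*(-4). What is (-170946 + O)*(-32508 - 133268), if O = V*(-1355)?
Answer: 22947708576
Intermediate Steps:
V = -24 (V = 6*(-4) = -24)
O = 32520 (O = -24*(-1355) = 32520)
(-170946 + O)*(-32508 - 133268) = (-170946 + 32520)*(-32508 - 133268) = -138426*(-165776) = 22947708576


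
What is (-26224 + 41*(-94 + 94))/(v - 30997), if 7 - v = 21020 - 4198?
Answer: 6556/11953 ≈ 0.54848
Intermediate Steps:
v = -16815 (v = 7 - (21020 - 4198) = 7 - 1*16822 = 7 - 16822 = -16815)
(-26224 + 41*(-94 + 94))/(v - 30997) = (-26224 + 41*(-94 + 94))/(-16815 - 30997) = (-26224 + 41*0)/(-47812) = (-26224 + 0)*(-1/47812) = -26224*(-1/47812) = 6556/11953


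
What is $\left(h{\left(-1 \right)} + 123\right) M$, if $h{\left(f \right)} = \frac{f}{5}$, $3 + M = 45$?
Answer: $\frac{25788}{5} \approx 5157.6$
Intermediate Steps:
$M = 42$ ($M = -3 + 45 = 42$)
$h{\left(f \right)} = \frac{f}{5}$ ($h{\left(f \right)} = f \frac{1}{5} = \frac{f}{5}$)
$\left(h{\left(-1 \right)} + 123\right) M = \left(\frac{1}{5} \left(-1\right) + 123\right) 42 = \left(- \frac{1}{5} + 123\right) 42 = \frac{614}{5} \cdot 42 = \frac{25788}{5}$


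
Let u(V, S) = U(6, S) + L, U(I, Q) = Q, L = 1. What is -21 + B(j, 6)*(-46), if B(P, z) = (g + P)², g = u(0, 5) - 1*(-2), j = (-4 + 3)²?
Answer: -3747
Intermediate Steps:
j = 1 (j = (-1)² = 1)
u(V, S) = 1 + S (u(V, S) = S + 1 = 1 + S)
g = 8 (g = (1 + 5) - 1*(-2) = 6 + 2 = 8)
B(P, z) = (8 + P)²
-21 + B(j, 6)*(-46) = -21 + (8 + 1)²*(-46) = -21 + 9²*(-46) = -21 + 81*(-46) = -21 - 3726 = -3747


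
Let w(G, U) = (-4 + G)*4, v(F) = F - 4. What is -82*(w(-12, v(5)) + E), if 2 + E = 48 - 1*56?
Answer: 6068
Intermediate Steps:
E = -10 (E = -2 + (48 - 1*56) = -2 + (48 - 56) = -2 - 8 = -10)
v(F) = -4 + F
w(G, U) = -16 + 4*G
-82*(w(-12, v(5)) + E) = -82*((-16 + 4*(-12)) - 10) = -82*((-16 - 48) - 10) = -82*(-64 - 10) = -82*(-74) = 6068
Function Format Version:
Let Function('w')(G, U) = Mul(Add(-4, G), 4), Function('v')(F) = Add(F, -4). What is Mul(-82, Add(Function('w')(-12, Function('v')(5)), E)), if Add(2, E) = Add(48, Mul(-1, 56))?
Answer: 6068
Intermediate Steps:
E = -10 (E = Add(-2, Add(48, Mul(-1, 56))) = Add(-2, Add(48, -56)) = Add(-2, -8) = -10)
Function('v')(F) = Add(-4, F)
Function('w')(G, U) = Add(-16, Mul(4, G))
Mul(-82, Add(Function('w')(-12, Function('v')(5)), E)) = Mul(-82, Add(Add(-16, Mul(4, -12)), -10)) = Mul(-82, Add(Add(-16, -48), -10)) = Mul(-82, Add(-64, -10)) = Mul(-82, -74) = 6068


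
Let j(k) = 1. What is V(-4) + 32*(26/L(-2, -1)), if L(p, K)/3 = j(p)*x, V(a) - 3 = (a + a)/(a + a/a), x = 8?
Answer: 121/3 ≈ 40.333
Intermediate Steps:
V(a) = 3 + 2*a/(1 + a) (V(a) = 3 + (a + a)/(a + a/a) = 3 + (2*a)/(a + 1) = 3 + (2*a)/(1 + a) = 3 + 2*a/(1 + a))
L(p, K) = 24 (L(p, K) = 3*(1*8) = 3*8 = 24)
V(-4) + 32*(26/L(-2, -1)) = (3 + 5*(-4))/(1 - 4) + 32*(26/24) = (3 - 20)/(-3) + 32*(26*(1/24)) = -⅓*(-17) + 32*(13/12) = 17/3 + 104/3 = 121/3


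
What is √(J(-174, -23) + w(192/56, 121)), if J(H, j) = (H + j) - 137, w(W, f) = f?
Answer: I*√213 ≈ 14.595*I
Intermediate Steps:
J(H, j) = -137 + H + j
√(J(-174, -23) + w(192/56, 121)) = √((-137 - 174 - 23) + 121) = √(-334 + 121) = √(-213) = I*√213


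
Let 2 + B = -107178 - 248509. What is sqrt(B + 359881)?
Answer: 4*sqrt(262) ≈ 64.746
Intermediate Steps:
B = -355689 (B = -2 + (-107178 - 248509) = -2 - 355687 = -355689)
sqrt(B + 359881) = sqrt(-355689 + 359881) = sqrt(4192) = 4*sqrt(262)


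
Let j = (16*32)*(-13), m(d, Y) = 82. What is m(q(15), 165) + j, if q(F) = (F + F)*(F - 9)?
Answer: -6574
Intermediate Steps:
q(F) = 2*F*(-9 + F) (q(F) = (2*F)*(-9 + F) = 2*F*(-9 + F))
j = -6656 (j = 512*(-13) = -6656)
m(q(15), 165) + j = 82 - 6656 = -6574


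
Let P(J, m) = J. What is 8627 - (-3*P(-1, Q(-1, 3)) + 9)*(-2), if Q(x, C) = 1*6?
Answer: 8651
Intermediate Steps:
Q(x, C) = 6
8627 - (-3*P(-1, Q(-1, 3)) + 9)*(-2) = 8627 - (-3*(-1) + 9)*(-2) = 8627 - (3 + 9)*(-2) = 8627 - 12*(-2) = 8627 - 1*(-24) = 8627 + 24 = 8651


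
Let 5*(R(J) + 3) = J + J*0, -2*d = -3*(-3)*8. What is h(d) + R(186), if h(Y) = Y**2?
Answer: 6651/5 ≈ 1330.2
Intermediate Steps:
d = -36 (d = -(-3*(-3))*8/2 = -9*8/2 = -1/2*72 = -36)
R(J) = -3 + J/5 (R(J) = -3 + (J + J*0)/5 = -3 + (J + 0)/5 = -3 + J/5)
h(d) + R(186) = (-36)**2 + (-3 + (1/5)*186) = 1296 + (-3 + 186/5) = 1296 + 171/5 = 6651/5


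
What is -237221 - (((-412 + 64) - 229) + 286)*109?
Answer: -205502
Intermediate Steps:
-237221 - (((-412 + 64) - 229) + 286)*109 = -237221 - ((-348 - 229) + 286)*109 = -237221 - (-577 + 286)*109 = -237221 - (-291)*109 = -237221 - 1*(-31719) = -237221 + 31719 = -205502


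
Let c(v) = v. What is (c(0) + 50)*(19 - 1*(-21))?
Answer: 2000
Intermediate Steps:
(c(0) + 50)*(19 - 1*(-21)) = (0 + 50)*(19 - 1*(-21)) = 50*(19 + 21) = 50*40 = 2000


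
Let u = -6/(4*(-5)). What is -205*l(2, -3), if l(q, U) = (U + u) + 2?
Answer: 287/2 ≈ 143.50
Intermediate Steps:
u = 3/10 (u = -6/(-20) = -6*(-1/20) = 3/10 ≈ 0.30000)
l(q, U) = 23/10 + U (l(q, U) = (U + 3/10) + 2 = (3/10 + U) + 2 = 23/10 + U)
-205*l(2, -3) = -205*(23/10 - 3) = -205*(-7/10) = 287/2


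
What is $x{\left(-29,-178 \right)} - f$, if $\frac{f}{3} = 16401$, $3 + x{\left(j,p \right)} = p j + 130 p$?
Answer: $-67184$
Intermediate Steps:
$x{\left(j,p \right)} = -3 + 130 p + j p$ ($x{\left(j,p \right)} = -3 + \left(p j + 130 p\right) = -3 + \left(j p + 130 p\right) = -3 + \left(130 p + j p\right) = -3 + 130 p + j p$)
$f = 49203$ ($f = 3 \cdot 16401 = 49203$)
$x{\left(-29,-178 \right)} - f = \left(-3 + 130 \left(-178\right) - -5162\right) - 49203 = \left(-3 - 23140 + 5162\right) - 49203 = -17981 - 49203 = -67184$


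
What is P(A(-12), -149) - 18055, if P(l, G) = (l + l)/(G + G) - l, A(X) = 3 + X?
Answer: -2688845/149 ≈ -18046.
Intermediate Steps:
P(l, G) = -l + l/G (P(l, G) = (2*l)/((2*G)) - l = (2*l)*(1/(2*G)) - l = l/G - l = -l + l/G)
P(A(-12), -149) - 18055 = (-(3 - 12) + (3 - 12)/(-149)) - 18055 = (-1*(-9) - 9*(-1/149)) - 18055 = (9 + 9/149) - 18055 = 1350/149 - 18055 = -2688845/149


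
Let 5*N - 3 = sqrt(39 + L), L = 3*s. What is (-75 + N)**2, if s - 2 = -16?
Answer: (372 - I*sqrt(3))**2/25 ≈ 5535.2 - 51.546*I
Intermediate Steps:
s = -14 (s = 2 - 16 = -14)
L = -42 (L = 3*(-14) = -42)
N = 3/5 + I*sqrt(3)/5 (N = 3/5 + sqrt(39 - 42)/5 = 3/5 + sqrt(-3)/5 = 3/5 + (I*sqrt(3))/5 = 3/5 + I*sqrt(3)/5 ≈ 0.6 + 0.34641*I)
(-75 + N)**2 = (-75 + (3/5 + I*sqrt(3)/5))**2 = (-372/5 + I*sqrt(3)/5)**2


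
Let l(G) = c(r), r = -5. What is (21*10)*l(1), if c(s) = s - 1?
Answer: -1260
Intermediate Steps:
c(s) = -1 + s
l(G) = -6 (l(G) = -1 - 5 = -6)
(21*10)*l(1) = (21*10)*(-6) = 210*(-6) = -1260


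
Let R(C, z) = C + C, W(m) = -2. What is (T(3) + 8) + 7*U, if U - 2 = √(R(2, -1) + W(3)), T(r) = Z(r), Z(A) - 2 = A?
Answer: 27 + 7*√2 ≈ 36.899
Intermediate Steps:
Z(A) = 2 + A
R(C, z) = 2*C
T(r) = 2 + r
U = 2 + √2 (U = 2 + √(2*2 - 2) = 2 + √(4 - 2) = 2 + √2 ≈ 3.4142)
(T(3) + 8) + 7*U = ((2 + 3) + 8) + 7*(2 + √2) = (5 + 8) + (14 + 7*√2) = 13 + (14 + 7*√2) = 27 + 7*√2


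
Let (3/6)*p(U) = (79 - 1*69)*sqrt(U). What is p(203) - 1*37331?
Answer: -37331 + 20*sqrt(203) ≈ -37046.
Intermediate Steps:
p(U) = 20*sqrt(U) (p(U) = 2*((79 - 1*69)*sqrt(U)) = 2*((79 - 69)*sqrt(U)) = 2*(10*sqrt(U)) = 20*sqrt(U))
p(203) - 1*37331 = 20*sqrt(203) - 1*37331 = 20*sqrt(203) - 37331 = -37331 + 20*sqrt(203)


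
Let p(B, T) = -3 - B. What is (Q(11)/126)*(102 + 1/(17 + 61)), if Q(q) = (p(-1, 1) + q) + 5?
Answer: 7957/702 ≈ 11.335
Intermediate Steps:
Q(q) = 3 + q (Q(q) = ((-3 - 1*(-1)) + q) + 5 = ((-3 + 1) + q) + 5 = (-2 + q) + 5 = 3 + q)
(Q(11)/126)*(102 + 1/(17 + 61)) = ((3 + 11)/126)*(102 + 1/(17 + 61)) = (14*(1/126))*(102 + 1/78) = (102 + 1/78)/9 = (1/9)*(7957/78) = 7957/702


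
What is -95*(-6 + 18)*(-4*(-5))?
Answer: -22800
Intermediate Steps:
-95*(-6 + 18)*(-4*(-5)) = -1140*20 = -95*240 = -22800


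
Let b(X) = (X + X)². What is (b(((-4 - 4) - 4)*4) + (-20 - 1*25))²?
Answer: 84107241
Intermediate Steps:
b(X) = 4*X² (b(X) = (2*X)² = 4*X²)
(b(((-4 - 4) - 4)*4) + (-20 - 1*25))² = (4*(((-4 - 4) - 4)*4)² + (-20 - 1*25))² = (4*((-8 - 4)*4)² + (-20 - 25))² = (4*(-12*4)² - 45)² = (4*(-48)² - 45)² = (4*2304 - 45)² = (9216 - 45)² = 9171² = 84107241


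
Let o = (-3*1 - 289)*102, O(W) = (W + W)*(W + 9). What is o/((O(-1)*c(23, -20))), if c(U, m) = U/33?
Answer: 122859/46 ≈ 2670.8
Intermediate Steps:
c(U, m) = U/33 (c(U, m) = U*(1/33) = U/33)
O(W) = 2*W*(9 + W) (O(W) = (2*W)*(9 + W) = 2*W*(9 + W))
o = -29784 (o = (-3 - 289)*102 = -292*102 = -29784)
o/((O(-1)*c(23, -20))) = -29784*(-33/(46*(9 - 1))) = -29784/((2*(-1)*8)*(23/33)) = -29784/((-16*23/33)) = -29784/(-368/33) = -29784*(-33/368) = 122859/46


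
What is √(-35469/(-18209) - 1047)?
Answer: I*√346505506986/18209 ≈ 32.327*I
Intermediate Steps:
√(-35469/(-18209) - 1047) = √(-35469*(-1/18209) - 1047) = √(35469/18209 - 1047) = √(-19029354/18209) = I*√346505506986/18209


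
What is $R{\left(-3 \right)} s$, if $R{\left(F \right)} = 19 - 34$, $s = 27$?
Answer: $-405$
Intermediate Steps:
$R{\left(F \right)} = -15$ ($R{\left(F \right)} = 19 - 34 = -15$)
$R{\left(-3 \right)} s = \left(-15\right) 27 = -405$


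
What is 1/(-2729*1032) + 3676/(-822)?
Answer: -1725470425/385836936 ≈ -4.4720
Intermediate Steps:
1/(-2729*1032) + 3676/(-822) = -1/2729*1/1032 + 3676*(-1/822) = -1/2816328 - 1838/411 = -1725470425/385836936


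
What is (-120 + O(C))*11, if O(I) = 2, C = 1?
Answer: -1298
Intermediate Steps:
(-120 + O(C))*11 = (-120 + 2)*11 = -118*11 = -1298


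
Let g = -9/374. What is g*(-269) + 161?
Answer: 62635/374 ≈ 167.47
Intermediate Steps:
g = -9/374 (g = -9*1/374 = -9/374 ≈ -0.024064)
g*(-269) + 161 = -9/374*(-269) + 161 = 2421/374 + 161 = 62635/374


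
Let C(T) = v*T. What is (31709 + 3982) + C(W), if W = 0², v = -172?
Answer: 35691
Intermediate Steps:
W = 0
C(T) = -172*T
(31709 + 3982) + C(W) = (31709 + 3982) - 172*0 = 35691 + 0 = 35691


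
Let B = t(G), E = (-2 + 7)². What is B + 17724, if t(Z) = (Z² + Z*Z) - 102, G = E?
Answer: 18872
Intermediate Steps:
E = 25 (E = 5² = 25)
G = 25
t(Z) = -102 + 2*Z² (t(Z) = (Z² + Z²) - 102 = 2*Z² - 102 = -102 + 2*Z²)
B = 1148 (B = -102 + 2*25² = -102 + 2*625 = -102 + 1250 = 1148)
B + 17724 = 1148 + 17724 = 18872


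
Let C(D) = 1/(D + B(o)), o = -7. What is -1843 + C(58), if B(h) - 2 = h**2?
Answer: -200886/109 ≈ -1843.0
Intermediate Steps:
B(h) = 2 + h**2
C(D) = 1/(51 + D) (C(D) = 1/(D + (2 + (-7)**2)) = 1/(D + (2 + 49)) = 1/(D + 51) = 1/(51 + D))
-1843 + C(58) = -1843 + 1/(51 + 58) = -1843 + 1/109 = -200886/109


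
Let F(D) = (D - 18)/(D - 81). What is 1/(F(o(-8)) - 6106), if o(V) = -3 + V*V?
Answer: -20/122163 ≈ -0.00016372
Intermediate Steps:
o(V) = -3 + V²
F(D) = (-18 + D)/(-81 + D)
1/(F(o(-8)) - 6106) = 1/((-18 + (-3 + (-8)²))/(-81 + (-3 + (-8)²)) - 6106) = 1/((-18 + (-3 + 64))/(-81 + (-3 + 64)) - 6106) = 1/((-18 + 61)/(-81 + 61) - 6106) = 1/(43/(-20) - 6106) = 1/(-1/20*43 - 6106) = 1/(-43/20 - 6106) = 1/(-122163/20) = -20/122163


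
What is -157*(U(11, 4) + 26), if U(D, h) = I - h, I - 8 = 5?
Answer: -5495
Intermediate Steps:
I = 13 (I = 8 + 5 = 13)
U(D, h) = 13 - h
-157*(U(11, 4) + 26) = -157*((13 - 1*4) + 26) = -157*((13 - 4) + 26) = -157*(9 + 26) = -157*35 = -5495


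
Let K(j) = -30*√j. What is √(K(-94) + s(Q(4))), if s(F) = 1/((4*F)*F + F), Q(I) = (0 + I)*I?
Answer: √(65 - 2028000*I*√94)/260 ≈ 12.059 - 12.059*I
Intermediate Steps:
Q(I) = I² (Q(I) = I*I = I²)
s(F) = 1/(F + 4*F²) (s(F) = 1/(4*F² + F) = 1/(F + 4*F²))
√(K(-94) + s(Q(4))) = √(-30*I*√94 + 1/((4²)*(1 + 4*4²))) = √(-30*I*√94 + 1/(16*(1 + 4*16))) = √(-30*I*√94 + 1/(16*(1 + 64))) = √(-30*I*√94 + (1/16)/65) = √(-30*I*√94 + (1/16)*(1/65)) = √(-30*I*√94 + 1/1040) = √(1/1040 - 30*I*√94)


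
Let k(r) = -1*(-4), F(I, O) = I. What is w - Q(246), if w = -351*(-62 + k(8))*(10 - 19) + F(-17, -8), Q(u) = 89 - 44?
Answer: -183284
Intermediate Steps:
k(r) = 4
Q(u) = 45
w = -183239 (w = -351*(-62 + 4)*(10 - 19) - 17 = -(-20358)*(-9) - 17 = -351*522 - 17 = -183222 - 17 = -183239)
w - Q(246) = -183239 - 1*45 = -183239 - 45 = -183284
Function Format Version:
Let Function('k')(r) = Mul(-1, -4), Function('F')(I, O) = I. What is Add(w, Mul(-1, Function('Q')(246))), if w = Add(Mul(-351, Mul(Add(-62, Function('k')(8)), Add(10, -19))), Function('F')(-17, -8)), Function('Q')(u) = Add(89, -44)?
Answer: -183284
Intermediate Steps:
Function('k')(r) = 4
Function('Q')(u) = 45
w = -183239 (w = Add(Mul(-351, Mul(Add(-62, 4), Add(10, -19))), -17) = Add(Mul(-351, Mul(-58, -9)), -17) = Add(Mul(-351, 522), -17) = Add(-183222, -17) = -183239)
Add(w, Mul(-1, Function('Q')(246))) = Add(-183239, Mul(-1, 45)) = Add(-183239, -45) = -183284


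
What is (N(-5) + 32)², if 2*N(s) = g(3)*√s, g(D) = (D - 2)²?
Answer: (64 + I*√5)²/4 ≈ 1022.8 + 71.554*I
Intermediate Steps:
g(D) = (-2 + D)²
N(s) = √s/2 (N(s) = ((-2 + 3)²*√s)/2 = (1²*√s)/2 = (1*√s)/2 = √s/2)
(N(-5) + 32)² = (√(-5)/2 + 32)² = ((I*√5)/2 + 32)² = (I*√5/2 + 32)² = (32 + I*√5/2)²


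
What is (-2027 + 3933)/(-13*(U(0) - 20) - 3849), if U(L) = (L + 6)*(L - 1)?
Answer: -1906/3511 ≈ -0.54287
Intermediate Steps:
U(L) = (-1 + L)*(6 + L) (U(L) = (6 + L)*(-1 + L) = (-1 + L)*(6 + L))
(-2027 + 3933)/(-13*(U(0) - 20) - 3849) = (-2027 + 3933)/(-13*((-6 + 0² + 5*0) - 20) - 3849) = 1906/(-13*((-6 + 0 + 0) - 20) - 3849) = 1906/(-13*(-6 - 20) - 3849) = 1906/(-13*(-26) - 3849) = 1906/(338 - 3849) = 1906/(-3511) = 1906*(-1/3511) = -1906/3511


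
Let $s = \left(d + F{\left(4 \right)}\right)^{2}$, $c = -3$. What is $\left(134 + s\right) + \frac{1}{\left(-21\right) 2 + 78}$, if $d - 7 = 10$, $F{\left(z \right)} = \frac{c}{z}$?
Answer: $\frac{57325}{144} \approx 398.09$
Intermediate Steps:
$F{\left(z \right)} = - \frac{3}{z}$
$d = 17$ ($d = 7 + 10 = 17$)
$s = \frac{4225}{16}$ ($s = \left(17 - \frac{3}{4}\right)^{2} = \left(\frac{65}{4}\right)^{2} = \frac{4225}{16} \approx 264.06$)
$\left(134 + s\right) + \frac{1}{\left(-21\right) 2 + 78} = \left(134 + \frac{4225}{16}\right) + \frac{1}{\left(-21\right) 2 + 78} = \frac{6369}{16} + \frac{1}{-42 + 78} = \frac{6369}{16} + \frac{1}{36} = \frac{57325}{144}$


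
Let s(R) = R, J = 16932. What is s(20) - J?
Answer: -16912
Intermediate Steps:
s(20) - J = 20 - 1*16932 = 20 - 16932 = -16912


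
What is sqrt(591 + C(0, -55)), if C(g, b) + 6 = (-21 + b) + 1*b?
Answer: sqrt(454) ≈ 21.307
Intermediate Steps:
C(g, b) = -27 + 2*b (C(g, b) = -6 + ((-21 + b) + 1*b) = -6 + ((-21 + b) + b) = -6 + (-21 + 2*b) = -27 + 2*b)
sqrt(591 + C(0, -55)) = sqrt(591 + (-27 + 2*(-55))) = sqrt(591 + (-27 - 110)) = sqrt(591 - 137) = sqrt(454)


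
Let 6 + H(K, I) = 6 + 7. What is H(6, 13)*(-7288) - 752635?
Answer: -803651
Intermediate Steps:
H(K, I) = 7 (H(K, I) = -6 + (6 + 7) = -6 + 13 = 7)
H(6, 13)*(-7288) - 752635 = 7*(-7288) - 752635 = -51016 - 752635 = -803651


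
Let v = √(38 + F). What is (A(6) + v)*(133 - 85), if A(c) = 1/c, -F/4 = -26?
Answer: 8 + 48*√142 ≈ 579.99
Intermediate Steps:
F = 104 (F = -4*(-26) = 104)
v = √142 (v = √(38 + 104) = √142 ≈ 11.916)
(A(6) + v)*(133 - 85) = (1/6 + √142)*(133 - 85) = (⅙ + √142)*48 = 8 + 48*√142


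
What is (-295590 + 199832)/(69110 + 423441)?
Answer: -95758/492551 ≈ -0.19441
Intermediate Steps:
(-295590 + 199832)/(69110 + 423441) = -95758/492551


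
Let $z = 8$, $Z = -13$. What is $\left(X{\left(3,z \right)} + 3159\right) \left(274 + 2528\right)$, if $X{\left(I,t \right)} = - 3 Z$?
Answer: $8960796$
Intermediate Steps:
$X{\left(I,t \right)} = 39$ ($X{\left(I,t \right)} = \left(-3\right) \left(-13\right) = 39$)
$\left(X{\left(3,z \right)} + 3159\right) \left(274 + 2528\right) = \left(39 + 3159\right) \left(274 + 2528\right) = 3198 \cdot 2802 = 8960796$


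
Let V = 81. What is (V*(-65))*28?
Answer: -147420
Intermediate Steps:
(V*(-65))*28 = (81*(-65))*28 = -5265*28 = -147420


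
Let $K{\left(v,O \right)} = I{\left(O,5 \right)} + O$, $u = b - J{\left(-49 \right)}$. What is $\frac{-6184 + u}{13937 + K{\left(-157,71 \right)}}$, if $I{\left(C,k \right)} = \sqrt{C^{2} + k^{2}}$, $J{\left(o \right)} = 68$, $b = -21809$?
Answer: $- \frac{11561132}{5771147} + \frac{28061 \sqrt{5066}}{196218998} \approx -1.9931$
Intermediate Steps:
$u = -21877$ ($u = -21809 - 68 = -21877$)
$K{\left(v,O \right)} = O + \sqrt{25 + O^{2}}$ ($K{\left(v,O \right)} = \sqrt{O^{2} + 5^{2}} + O = \sqrt{O^{2} + 25} + O = \sqrt{25 + O^{2}} + O = O + \sqrt{25 + O^{2}}$)
$\frac{-6184 + u}{13937 + K{\left(-157,71 \right)}} = \frac{-6184 - 21877}{13937 + \left(71 + \sqrt{25 + 71^{2}}\right)} = - \frac{28061}{13937 + \left(71 + \sqrt{25 + 5041}\right)} = - \frac{28061}{13937 + \left(71 + \sqrt{5066}\right)} = - \frac{28061}{14008 + \sqrt{5066}}$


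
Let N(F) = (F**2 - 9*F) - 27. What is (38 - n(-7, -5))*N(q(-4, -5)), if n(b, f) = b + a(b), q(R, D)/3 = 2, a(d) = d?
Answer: -2340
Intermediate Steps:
q(R, D) = 6 (q(R, D) = 3*2 = 6)
N(F) = -27 + F**2 - 9*F
n(b, f) = 2*b (n(b, f) = b + b = 2*b)
(38 - n(-7, -5))*N(q(-4, -5)) = (38 - 2*(-7))*(-27 + 6**2 - 9*6) = (38 - 1*(-14))*(-27 + 36 - 54) = (38 + 14)*(-45) = 52*(-45) = -2340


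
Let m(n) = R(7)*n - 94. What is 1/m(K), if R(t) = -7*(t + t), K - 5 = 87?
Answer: -1/9110 ≈ -0.00010977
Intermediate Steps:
K = 92 (K = 5 + 87 = 92)
R(t) = -14*t
m(n) = -94 - 98*n (m(n) = (-14*7)*n - 94 = -98*n - 94 = -94 - 98*n)
1/m(K) = 1/(-94 - 98*92) = 1/(-94 - 9016) = 1/(-9110) = -1/9110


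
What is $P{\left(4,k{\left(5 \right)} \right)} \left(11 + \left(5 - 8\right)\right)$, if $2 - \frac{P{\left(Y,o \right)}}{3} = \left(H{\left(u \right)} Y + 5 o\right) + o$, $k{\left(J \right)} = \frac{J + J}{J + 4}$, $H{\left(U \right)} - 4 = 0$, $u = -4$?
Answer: $-496$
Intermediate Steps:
$H{\left(U \right)} = 4$ ($H{\left(U \right)} = 4 + 0 = 4$)
$k{\left(J \right)} = \frac{2 J}{4 + J}$
$P{\left(Y,o \right)} = 6 - 18 o - 12 Y$ ($P{\left(Y,o \right)} = 6 - 3 \left(\left(4 Y + 5 o\right) + o\right) = 6 - 3 \left(4 Y + 6 o\right) = 6 - \left(12 Y + 18 o\right) = 6 - 18 o - 12 Y$)
$P{\left(4,k{\left(5 \right)} \right)} \left(11 + \left(5 - 8\right)\right) = \left(6 - 18 \cdot 2 \cdot 5 \frac{1}{4 + 5} - 48\right) \left(11 + \left(5 - 8\right)\right) = \left(6 - 18 \cdot 2 \cdot 5 \cdot \frac{1}{9} - 48\right) \left(11 + \left(5 - 8\right)\right) = \left(6 - 18 \cdot 2 \cdot 5 \cdot \frac{1}{9} - 48\right) \left(11 - 3\right) = \left(6 - 20 - 48\right) 8 = \left(-62\right) 8 = -496$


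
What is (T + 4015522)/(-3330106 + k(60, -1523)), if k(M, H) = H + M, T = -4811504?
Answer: 795982/3331569 ≈ 0.23892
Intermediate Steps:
(T + 4015522)/(-3330106 + k(60, -1523)) = (-4811504 + 4015522)/(-3330106 + (-1523 + 60)) = -795982/(-3330106 - 1463) = -795982/(-3331569) = -795982*(-1/3331569) = 795982/3331569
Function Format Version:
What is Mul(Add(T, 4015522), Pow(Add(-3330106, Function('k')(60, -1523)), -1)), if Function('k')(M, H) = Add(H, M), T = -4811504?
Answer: Rational(795982, 3331569) ≈ 0.23892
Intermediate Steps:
Mul(Add(T, 4015522), Pow(Add(-3330106, Function('k')(60, -1523)), -1)) = Mul(Add(-4811504, 4015522), Pow(Add(-3330106, Add(-1523, 60)), -1)) = Mul(-795982, Pow(Add(-3330106, -1463), -1)) = Mul(-795982, Pow(-3331569, -1)) = Mul(-795982, Rational(-1, 3331569)) = Rational(795982, 3331569)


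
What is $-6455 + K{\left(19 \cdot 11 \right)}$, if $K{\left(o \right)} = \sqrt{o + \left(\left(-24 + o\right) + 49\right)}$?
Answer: $-6455 + \sqrt{443} \approx -6434.0$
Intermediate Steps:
$K{\left(o \right)} = \sqrt{25 + 2 o}$ ($K{\left(o \right)} = \sqrt{o + \left(25 + o\right)} = \sqrt{25 + 2 o}$)
$-6455 + K{\left(19 \cdot 11 \right)} = -6455 + \sqrt{25 + 2 \cdot 19 \cdot 11} = -6455 + \sqrt{25 + 2 \cdot 209} = -6455 + \sqrt{25 + 418} = -6455 + \sqrt{443}$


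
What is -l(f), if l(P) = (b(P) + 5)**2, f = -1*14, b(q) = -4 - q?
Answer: -225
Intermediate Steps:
f = -14
l(P) = (1 - P)**2 (l(P) = ((-4 - P) + 5)**2 = (1 - P)**2)
-l(f) = -(-1 - 14)**2 = -1*(-15)**2 = -1*225 = -225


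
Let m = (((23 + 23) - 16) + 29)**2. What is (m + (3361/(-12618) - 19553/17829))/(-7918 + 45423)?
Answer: 28992634217/312494885430 ≈ 0.092778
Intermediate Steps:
m = 3481 (m = ((46 - 16) + 29)**2 = (30 + 29)**2 = 59**2 = 3481)
(m + (3361/(-12618) - 19553/17829))/(-7918 + 45423) = (3481 + (3361/(-12618) - 19553/17829))/(-7918 + 45423) = (3481 + (3361*(-1/12618) - 19553*1/17829))/37505 = (3481 + (-3361/12618 - 19553/17829))*(1/37505) = (3481 - 11357149/8332086)*(1/37505) = (28992634217/8332086)*(1/37505) = 28992634217/312494885430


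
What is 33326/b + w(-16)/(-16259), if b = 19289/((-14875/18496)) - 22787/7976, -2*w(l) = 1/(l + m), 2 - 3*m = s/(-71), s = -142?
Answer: -121009871148072257/87100227957074016 ≈ -1.3893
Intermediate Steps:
m = 0 (m = ⅔ - (-142)/(3*(-71)) = ⅔ - (-142)*(-1)/(3*71) = ⅔ - ⅓*2 = ⅔ - ⅔ = 0)
w(l) = -1/(2*l) (w(l) = -1/(2*(l + 0)) = -1/(2*l))
b = -167407720257/6979000 (b = 19289/((-14875*1/18496)) - 22787*1/7976 = 19289/(-875/1088) - 22787/7976 = 19289*(-1088/875) - 22787/7976 = -20986432/875 - 22787/7976 = -167407720257/6979000 ≈ -23987.)
33326/b + w(-16)/(-16259) = 33326/(-167407720257/6979000) - ½/(-16)/(-16259) = 33326*(-6979000/167407720257) - ½*(-1/16)*(-1/16259) = -232582154000/167407720257 + (1/32)*(-1/16259) = -232582154000/167407720257 - 1/520288 = -121009871148072257/87100227957074016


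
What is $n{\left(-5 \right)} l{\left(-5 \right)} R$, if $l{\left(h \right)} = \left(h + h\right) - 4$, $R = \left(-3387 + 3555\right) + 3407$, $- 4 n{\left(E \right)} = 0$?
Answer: $0$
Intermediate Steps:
$n{\left(E \right)} = 0$ ($n{\left(E \right)} = \left(- \frac{1}{4}\right) 0 = 0$)
$R = 3575$ ($R = 168 + 3407 = 3575$)
$l{\left(h \right)} = -4 + 2 h$ ($l{\left(h \right)} = 2 h - 4 = -4 + 2 h$)
$n{\left(-5 \right)} l{\left(-5 \right)} R = 0 \left(-4 + 2 \left(-5\right)\right) 3575 = 0 \left(-4 - 10\right) 3575 = 0 \left(-14\right) 3575 = 0 \cdot 3575 = 0$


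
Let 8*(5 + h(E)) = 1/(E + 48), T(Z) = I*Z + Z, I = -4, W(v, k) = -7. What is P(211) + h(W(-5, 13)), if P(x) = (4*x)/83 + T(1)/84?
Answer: 978759/190568 ≈ 5.1360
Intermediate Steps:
T(Z) = -3*Z (T(Z) = -4*Z + Z = -3*Z)
h(E) = -5 + 1/(8*(48 + E)) (h(E) = -5 + 1/(8*(E + 48)) = -5 + 1/(8*(48 + E)))
P(x) = -1/28 + 4*x/83 (P(x) = (4*x)/83 - 3*1/84 = (4*x)*(1/83) - 3*1/84 = 4*x/83 - 1/28 = -1/28 + 4*x/83)
P(211) + h(W(-5, 13)) = (-1/28 + (4/83)*211) + (-1919 - 40*(-7))/(8*(48 - 7)) = (-1/28 + 844/83) + (⅛)*(-1919 + 280)/41 = 23549/2324 + (⅛)*(1/41)*(-1639) = 23549/2324 - 1639/328 = 978759/190568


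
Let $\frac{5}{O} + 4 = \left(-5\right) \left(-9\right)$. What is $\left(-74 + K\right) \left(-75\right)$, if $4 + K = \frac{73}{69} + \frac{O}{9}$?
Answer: $\frac{16322300}{2829} \approx 5769.6$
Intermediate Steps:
$O = \frac{5}{41}$ ($O = \frac{5}{-4 - -45} = \frac{5}{-4 + 45} = \frac{5}{41} \approx 0.12195$)
$K = - \frac{24854}{8487}$ ($K = -4 + \left(\frac{73}{69} + \frac{5}{41 \cdot 9}\right) = -4 + \left(73 \cdot \frac{1}{69} + \frac{5}{41} \cdot \frac{1}{9}\right) = -4 + \left(\frac{73}{69} + \frac{5}{369}\right) = -4 + \frac{9094}{8487} = - \frac{24854}{8487} \approx -2.9285$)
$\left(-74 + K\right) \left(-75\right) = \left(-74 - \frac{24854}{8487}\right) \left(-75\right) = \left(- \frac{652892}{8487}\right) \left(-75\right) = \frac{16322300}{2829}$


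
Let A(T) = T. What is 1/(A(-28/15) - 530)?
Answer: -15/7978 ≈ -0.0018802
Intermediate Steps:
1/(A(-28/15) - 530) = 1/(-28/15 - 530) = 1/(-7978/15) = -15/7978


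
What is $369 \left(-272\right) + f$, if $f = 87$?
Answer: $-100281$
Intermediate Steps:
$369 \left(-272\right) + f = 369 \left(-272\right) + 87 = -100368 + 87 = -100281$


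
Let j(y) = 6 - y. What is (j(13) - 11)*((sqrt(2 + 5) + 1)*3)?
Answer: -54 - 54*sqrt(7) ≈ -196.87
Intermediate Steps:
(j(13) - 11)*((sqrt(2 + 5) + 1)*3) = ((6 - 1*13) - 11)*((sqrt(2 + 5) + 1)*3) = ((6 - 13) - 11)*((sqrt(7) + 1)*3) = (-7 - 11)*((1 + sqrt(7))*3) = -18*(3 + 3*sqrt(7)) = -54 - 54*sqrt(7)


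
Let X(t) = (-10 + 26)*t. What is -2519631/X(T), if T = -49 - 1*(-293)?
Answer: -2519631/3904 ≈ -645.40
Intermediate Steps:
T = 244 (T = -49 + 293 = 244)
X(t) = 16*t
-2519631/X(T) = -2519631/(16*244) = -2519631/3904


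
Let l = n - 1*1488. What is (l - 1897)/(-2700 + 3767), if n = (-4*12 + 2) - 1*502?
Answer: -3933/1067 ≈ -3.6860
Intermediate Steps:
n = -548 (n = (-48 + 2) - 502 = -46 - 502 = -548)
l = -2036 (l = -548 - 1*1488 = -548 - 1488 = -2036)
(l - 1897)/(-2700 + 3767) = (-2036 - 1897)/(-2700 + 3767) = -3933/1067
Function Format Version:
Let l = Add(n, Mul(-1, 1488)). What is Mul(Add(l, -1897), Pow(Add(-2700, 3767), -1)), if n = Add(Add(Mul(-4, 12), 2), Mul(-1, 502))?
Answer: Rational(-3933, 1067) ≈ -3.6860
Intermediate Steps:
n = -548 (n = Add(Add(-48, 2), -502) = Add(-46, -502) = -548)
l = -2036 (l = Add(-548, Mul(-1, 1488)) = Add(-548, -1488) = -2036)
Mul(Add(l, -1897), Pow(Add(-2700, 3767), -1)) = Mul(Add(-2036, -1897), Pow(Add(-2700, 3767), -1)) = Mul(-3933, Pow(1067, -1)) = Mul(-3933, Rational(1, 1067)) = Rational(-3933, 1067)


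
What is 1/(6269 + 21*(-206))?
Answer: 1/1943 ≈ 0.00051467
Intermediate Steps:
1/(6269 + 21*(-206)) = 1/(6269 - 4326) = 1/1943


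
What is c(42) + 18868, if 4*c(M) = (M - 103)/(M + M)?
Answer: 6339587/336 ≈ 18868.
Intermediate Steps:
c(M) = (-103 + M)/(8*M) (c(M) = ((M - 103)/(M + M))/4 = ((-103 + M)/((2*M)))/4 = ((-103 + M)*(1/(2*M)))/4 = ((-103 + M)/(2*M))/4 = (-103 + M)/(8*M))
c(42) + 18868 = (⅛)*(-103 + 42)/42 + 18868 = (⅛)*(1/42)*(-61) + 18868 = -61/336 + 18868 = 6339587/336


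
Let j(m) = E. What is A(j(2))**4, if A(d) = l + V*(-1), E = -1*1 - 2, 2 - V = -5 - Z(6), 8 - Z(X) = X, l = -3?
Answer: 20736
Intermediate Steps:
Z(X) = 8 - X
V = 9 (V = 2 - (-5 - (8 - 1*6)) = 2 - (-5 - (8 - 6)) = 2 - (-5 - 1*2) = 2 - (-5 - 2) = 2 - 1*(-7) = 2 + 7 = 9)
E = -3 (E = -1 - 2 = -3)
j(m) = -3
A(d) = -12 (A(d) = -3 + 9*(-1) = -3 - 9 = -12)
A(j(2))**4 = (-12)**4 = 20736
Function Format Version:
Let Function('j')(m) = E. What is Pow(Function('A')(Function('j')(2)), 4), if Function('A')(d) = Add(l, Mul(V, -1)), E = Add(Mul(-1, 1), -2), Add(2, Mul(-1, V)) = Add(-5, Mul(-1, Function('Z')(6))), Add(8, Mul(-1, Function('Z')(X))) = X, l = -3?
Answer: 20736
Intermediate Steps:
Function('Z')(X) = Add(8, Mul(-1, X))
V = 9 (V = Add(2, Mul(-1, Add(-5, Mul(-1, Add(8, Mul(-1, 6)))))) = Add(2, Mul(-1, Add(-5, Mul(-1, Add(8, -6))))) = Add(2, Mul(-1, Add(-5, Mul(-1, 2)))) = Add(2, Mul(-1, Add(-5, -2))) = Add(2, Mul(-1, -7)) = Add(2, 7) = 9)
E = -3 (E = Add(-1, -2) = -3)
Function('j')(m) = -3
Function('A')(d) = -12 (Function('A')(d) = Add(-3, Mul(9, -1)) = Add(-3, -9) = -12)
Pow(Function('A')(Function('j')(2)), 4) = Pow(-12, 4) = 20736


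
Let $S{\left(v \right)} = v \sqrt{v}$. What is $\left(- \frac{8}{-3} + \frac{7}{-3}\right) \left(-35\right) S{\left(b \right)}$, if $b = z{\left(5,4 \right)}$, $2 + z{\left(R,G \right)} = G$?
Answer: $- \frac{70 \sqrt{2}}{3} \approx -32.998$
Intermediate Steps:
$z{\left(R,G \right)} = -2 + G$
$b = 2$ ($b = -2 + 4 = 2$)
$S{\left(v \right)} = v^{\frac{3}{2}}$
$\left(- \frac{8}{-3} + \frac{7}{-3}\right) \left(-35\right) S{\left(b \right)} = \left(- \frac{8}{-3} + \frac{7}{-3}\right) \left(-35\right) 2^{\frac{3}{2}} = \left(\left(-8\right) \left(- \frac{1}{3}\right) + 7 \left(- \frac{1}{3}\right)\right) \left(-35\right) 2 \sqrt{2} = \left(\frac{8}{3} - \frac{7}{3}\right) \left(-35\right) 2 \sqrt{2} = \frac{1}{3} \left(-35\right) 2 \sqrt{2} = - \frac{35 \cdot 2 \sqrt{2}}{3} = - \frac{70 \sqrt{2}}{3}$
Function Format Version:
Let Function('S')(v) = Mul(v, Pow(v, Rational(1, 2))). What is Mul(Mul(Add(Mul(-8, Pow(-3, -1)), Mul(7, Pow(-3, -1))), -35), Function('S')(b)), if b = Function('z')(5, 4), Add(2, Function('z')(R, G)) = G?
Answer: Mul(Rational(-70, 3), Pow(2, Rational(1, 2))) ≈ -32.998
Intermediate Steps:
Function('z')(R, G) = Add(-2, G)
b = 2 (b = Add(-2, 4) = 2)
Function('S')(v) = Pow(v, Rational(3, 2))
Mul(Mul(Add(Mul(-8, Pow(-3, -1)), Mul(7, Pow(-3, -1))), -35), Function('S')(b)) = Mul(Mul(Add(Mul(-8, Pow(-3, -1)), Mul(7, Pow(-3, -1))), -35), Pow(2, Rational(3, 2))) = Mul(Mul(Add(Mul(-8, Rational(-1, 3)), Mul(7, Rational(-1, 3))), -35), Mul(2, Pow(2, Rational(1, 2)))) = Mul(Mul(Add(Rational(8, 3), Rational(-7, 3)), -35), Mul(2, Pow(2, Rational(1, 2)))) = Mul(Mul(Rational(1, 3), -35), Mul(2, Pow(2, Rational(1, 2)))) = Mul(Rational(-35, 3), Mul(2, Pow(2, Rational(1, 2)))) = Mul(Rational(-70, 3), Pow(2, Rational(1, 2)))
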